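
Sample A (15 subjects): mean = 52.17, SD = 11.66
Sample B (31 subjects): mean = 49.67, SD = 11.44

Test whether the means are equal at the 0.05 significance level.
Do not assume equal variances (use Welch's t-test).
Welch's two-sample t-test:
H₀: μ₁ = μ₂
H₁: μ₁ ≠ μ₂
s₁²/n₁ = 11.66²/15 = 9.0637,  s₂²/n₂ = 11.44²/31 = 4.2217
SE = √(s₁²/n₁ + s₂²/n₂) = √(9.0637 + 4.2217) = 3.6449
df (Welch-Satterthwaite) = (s₁²/n₁ + s₂²/n₂)² / [(s₁²/n₁)²/(n₁-1) + (s₂²/n₂)²/(n₂-1)] ≈ 27.31
t = (x̄₁ - x̄₂) / SE = (52.17 - 49.67) / 3.6449 = 2.50 / 3.6449 = 0.686
p-value = 0.4986

Since p-value > α = 0.05, we fail to reject H₀.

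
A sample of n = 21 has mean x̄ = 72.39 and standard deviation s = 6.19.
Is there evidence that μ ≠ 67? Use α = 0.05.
One-sample t-test:
H₀: μ = 67
H₁: μ ≠ 67
df = n - 1 = 20
t = (x̄ - μ₀) / (s/√n) = (72.39 - 67) / (6.19/√21) = 3.990
p-value = 0.0007

Since p-value < α = 0.05, we reject H₀.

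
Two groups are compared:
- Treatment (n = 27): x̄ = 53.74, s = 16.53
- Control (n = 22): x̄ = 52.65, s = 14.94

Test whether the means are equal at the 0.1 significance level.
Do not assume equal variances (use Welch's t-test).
Welch's two-sample t-test:
H₀: μ₁ = μ₂
H₁: μ₁ ≠ μ₂
s₁²/n₁ = 16.53²/27 = 10.1200,  s₂²/n₂ = 14.94²/22 = 10.1456
SE = √(s₁²/n₁ + s₂²/n₂) = √(10.1200 + 10.1456) = 4.5017
df (Welch-Satterthwaite) = (s₁²/n₁ + s₂²/n₂)² / [(s₁²/n₁)²/(n₁-1) + (s₂²/n₂)²/(n₂-1)] ≈ 46.46
t = (x̄₁ - x̄₂) / SE = (53.74 - 52.65) / 4.5017 = 1.09 / 4.5017 = 0.242
p-value = 0.8097

Since p-value > α = 0.1, we fail to reject H₀.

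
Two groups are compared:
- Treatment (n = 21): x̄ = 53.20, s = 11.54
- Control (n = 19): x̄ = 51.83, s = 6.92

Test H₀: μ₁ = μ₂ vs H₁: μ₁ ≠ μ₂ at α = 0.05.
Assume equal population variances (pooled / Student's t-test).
Student's two-sample t-test (equal variances):
H₀: μ₁ = μ₂
H₁: μ₁ ≠ μ₂
df = n₁ + n₂ - 2 = 38
Pooled variance s_p² = [(n₁-1)s₁² + (n₂-1)s₂²] / (n₁ + n₂ - 2) = [(20)(11.54²) + (18)(6.92²)] / 38 = 92.7733
SE = √(s_p²(1/n₁ + 1/n₂)) = √(92.7733 × (1/21 + 1/19)) = 3.0497
t = (x̄₁ - x̄₂) / SE = (53.20 - 51.83) / 3.0497 = 1.37 / 3.0497 = 0.449
p-value = 0.6558

Since p-value > α = 0.05, we fail to reject H₀.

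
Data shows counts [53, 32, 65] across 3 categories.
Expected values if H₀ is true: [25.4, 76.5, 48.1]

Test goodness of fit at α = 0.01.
Chi-square goodness of fit test:
H₀: observed counts match expected distribution
H₁: observed counts differ from expected distribution
df = k - 1 = 2
χ² = Σ(O - E)²/E
   = (53 - 25.4)²/25.4 + (32 - 76.5)²/76.5 + (65 - 48.1)²/48.1
   = 29.991 + 25.886 + 5.938
   = 61.81
p-value < 0.0001

Since p-value < α = 0.01, we reject H₀.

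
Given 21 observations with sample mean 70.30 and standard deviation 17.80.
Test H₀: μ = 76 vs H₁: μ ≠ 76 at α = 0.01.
One-sample t-test:
H₀: μ = 76
H₁: μ ≠ 76
df = n - 1 = 20
t = (x̄ - μ₀) / (s/√n) = (70.30 - 76) / (17.80/√21) = -1.467
p-value = 0.1578

Since p-value > α = 0.01, we fail to reject H₀.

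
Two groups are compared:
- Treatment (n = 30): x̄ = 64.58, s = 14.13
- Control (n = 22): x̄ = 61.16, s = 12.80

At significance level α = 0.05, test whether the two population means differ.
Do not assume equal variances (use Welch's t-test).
Welch's two-sample t-test:
H₀: μ₁ = μ₂
H₁: μ₁ ≠ μ₂
s₁²/n₁ = 14.13²/30 = 6.6552,  s₂²/n₂ = 12.80²/22 = 7.4473
SE = √(s₁²/n₁ + s₂²/n₂) = √(6.6552 + 7.4473) = 3.7553
df (Welch-Satterthwaite) = (s₁²/n₁ + s₂²/n₂)² / [(s₁²/n₁)²/(n₁-1) + (s₂²/n₂)²/(n₂-1)] ≈ 47.71
t = (x̄₁ - x̄₂) / SE = (64.58 - 61.16) / 3.7553 = 3.42 / 3.7553 = 0.911
p-value = 0.3670

Since p-value > α = 0.05, we fail to reject H₀.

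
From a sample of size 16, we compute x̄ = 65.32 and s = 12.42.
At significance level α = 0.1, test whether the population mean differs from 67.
One-sample t-test:
H₀: μ = 67
H₁: μ ≠ 67
df = n - 1 = 15
t = (x̄ - μ₀) / (s/√n) = (65.32 - 67) / (12.42/√16) = -0.541
p-value = 0.5964

Since p-value > α = 0.1, we fail to reject H₀.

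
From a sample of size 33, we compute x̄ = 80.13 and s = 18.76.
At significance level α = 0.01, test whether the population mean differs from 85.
One-sample t-test:
H₀: μ = 85
H₁: μ ≠ 85
df = n - 1 = 32
t = (x̄ - μ₀) / (s/√n) = (80.13 - 85) / (18.76/√33) = -1.491
p-value = 0.1457

Since p-value > α = 0.01, we fail to reject H₀.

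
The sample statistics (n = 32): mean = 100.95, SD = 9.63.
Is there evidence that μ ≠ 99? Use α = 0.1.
One-sample t-test:
H₀: μ = 99
H₁: μ ≠ 99
df = n - 1 = 31
t = (x̄ - μ₀) / (s/√n) = (100.95 - 99) / (9.63/√32) = 1.145
p-value = 0.2608

Since p-value > α = 0.1, we fail to reject H₀.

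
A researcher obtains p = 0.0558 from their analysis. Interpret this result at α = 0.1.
Since p = 0.0558 < α = 0.1, reject H₀.
There is sufficient evidence to reject the null hypothesis; the result is statistically significant at the 0.1 level.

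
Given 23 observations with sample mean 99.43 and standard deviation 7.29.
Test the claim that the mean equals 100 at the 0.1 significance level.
One-sample t-test:
H₀: μ = 100
H₁: μ ≠ 100
df = n - 1 = 22
t = (x̄ - μ₀) / (s/√n) = (99.43 - 100) / (7.29/√23) = -0.375
p-value = 0.7113

Since p-value > α = 0.1, we fail to reject H₀.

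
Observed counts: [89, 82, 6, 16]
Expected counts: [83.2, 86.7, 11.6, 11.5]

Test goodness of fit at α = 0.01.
Chi-square goodness of fit test:
H₀: observed counts match expected distribution
H₁: observed counts differ from expected distribution
df = k - 1 = 3
χ² = Σ(O - E)²/E
   = (89 - 83.2)²/83.2 + (82 - 86.7)²/86.7 + (6 - 11.6)²/11.6 + (16 - 11.5)²/11.5
   = 0.404 + 0.255 + 2.703 + 1.761
   = 5.12
p-value = 0.1630

Since p-value > α = 0.01, we fail to reject H₀.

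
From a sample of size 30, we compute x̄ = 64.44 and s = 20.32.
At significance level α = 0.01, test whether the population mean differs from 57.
One-sample t-test:
H₀: μ = 57
H₁: μ ≠ 57
df = n - 1 = 29
t = (x̄ - μ₀) / (s/√n) = (64.44 - 57) / (20.32/√30) = 2.005
p-value = 0.0543

Since p-value > α = 0.01, we fail to reject H₀.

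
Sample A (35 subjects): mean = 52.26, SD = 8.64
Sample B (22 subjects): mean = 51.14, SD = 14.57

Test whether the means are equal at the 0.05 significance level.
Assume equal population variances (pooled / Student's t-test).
Student's two-sample t-test (equal variances):
H₀: μ₁ = μ₂
H₁: μ₁ ≠ μ₂
df = n₁ + n₂ - 2 = 55
Pooled variance s_p² = [(n₁-1)s₁² + (n₂-1)s₂²] / (n₁ + n₂ - 2) = [(34)(8.64²) + (21)(14.57²)] / 55 = 127.2013
SE = √(s_p²(1/n₁ + 1/n₂)) = √(127.2013 × (1/35 + 1/22)) = 3.0686
t = (x̄₁ - x̄₂) / SE = (52.26 - 51.14) / 3.0686 = 1.12 / 3.0686 = 0.365
p-value = 0.7165

Since p-value > α = 0.05, we fail to reject H₀.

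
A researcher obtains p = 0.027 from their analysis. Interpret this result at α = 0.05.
Since p = 0.027 < α = 0.05, reject H₀.
There is sufficient evidence to reject the null hypothesis; the result is statistically significant at the 0.05 level.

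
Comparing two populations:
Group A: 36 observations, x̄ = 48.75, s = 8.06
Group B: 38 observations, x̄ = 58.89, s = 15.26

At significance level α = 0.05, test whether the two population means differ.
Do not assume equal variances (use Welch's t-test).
Welch's two-sample t-test:
H₀: μ₁ = μ₂
H₁: μ₁ ≠ μ₂
s₁²/n₁ = 8.06²/36 = 1.8045,  s₂²/n₂ = 15.26²/38 = 6.1281
SE = √(s₁²/n₁ + s₂²/n₂) = √(1.8045 + 6.1281) = 2.8165
df (Welch-Satterthwaite) = (s₁²/n₁ + s₂²/n₂)² / [(s₁²/n₁)²/(n₁-1) + (s₂²/n₂)²/(n₂-1)] ≈ 56.79
t = (x̄₁ - x̄₂) / SE = (48.75 - 58.89) / 2.8165 = -10.14 / 2.8165 = -3.600
p-value = 0.0007

Since p-value < α = 0.05, we reject H₀.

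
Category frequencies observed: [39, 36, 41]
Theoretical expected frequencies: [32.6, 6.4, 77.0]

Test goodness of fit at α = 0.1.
Chi-square goodness of fit test:
H₀: observed counts match expected distribution
H₁: observed counts differ from expected distribution
df = k - 1 = 2
χ² = Σ(O - E)²/E
   = (39 - 32.6)²/32.6 + (36 - 6.4)²/6.4 + (41 - 77.0)²/77.0
   = 1.256 + 136.900 + 16.831
   = 154.99
p-value < 0.0001

Since p-value < α = 0.1, we reject H₀.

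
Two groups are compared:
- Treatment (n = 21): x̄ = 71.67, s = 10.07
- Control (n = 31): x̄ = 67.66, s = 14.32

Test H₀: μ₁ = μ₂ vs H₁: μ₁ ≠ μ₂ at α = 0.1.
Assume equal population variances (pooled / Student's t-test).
Student's two-sample t-test (equal variances):
H₀: μ₁ = μ₂
H₁: μ₁ ≠ μ₂
df = n₁ + n₂ - 2 = 50
Pooled variance s_p² = [(n₁-1)s₁² + (n₂-1)s₂²] / (n₁ + n₂ - 2) = [(20)(10.07²) + (30)(14.32²)] / 50 = 163.5994
SE = √(s_p²(1/n₁ + 1/n₂)) = √(163.5994 × (1/21 + 1/31)) = 3.6149
t = (x̄₁ - x̄₂) / SE = (71.67 - 67.66) / 3.6149 = 4.01 / 3.6149 = 1.109
p-value = 0.2726

Since p-value > α = 0.1, we fail to reject H₀.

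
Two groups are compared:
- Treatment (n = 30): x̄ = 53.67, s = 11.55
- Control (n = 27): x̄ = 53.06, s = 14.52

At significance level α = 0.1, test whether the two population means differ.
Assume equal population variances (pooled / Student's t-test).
Student's two-sample t-test (equal variances):
H₀: μ₁ = μ₂
H₁: μ₁ ≠ μ₂
df = n₁ + n₂ - 2 = 55
Pooled variance s_p² = [(n₁-1)s₁² + (n₂-1)s₂²] / (n₁ + n₂ - 2) = [(29)(11.55²) + (26)(14.52²)] / 55 = 170.0048
SE = √(s_p²(1/n₁ + 1/n₂)) = √(170.0048 × (1/30 + 1/27)) = 3.4588
t = (x̄₁ - x̄₂) / SE = (53.67 - 53.06) / 3.4588 = 0.61 / 3.4588 = 0.176
p-value = 0.8607

Since p-value > α = 0.1, we fail to reject H₀.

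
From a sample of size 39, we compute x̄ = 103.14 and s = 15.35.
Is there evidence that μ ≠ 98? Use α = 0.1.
One-sample t-test:
H₀: μ = 98
H₁: μ ≠ 98
df = n - 1 = 38
t = (x̄ - μ₀) / (s/√n) = (103.14 - 98) / (15.35/√39) = 2.091
p-value = 0.0433

Since p-value < α = 0.1, we reject H₀.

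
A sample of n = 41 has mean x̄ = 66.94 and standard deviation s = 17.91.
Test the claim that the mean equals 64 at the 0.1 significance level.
One-sample t-test:
H₀: μ = 64
H₁: μ ≠ 64
df = n - 1 = 40
t = (x̄ - μ₀) / (s/√n) = (66.94 - 64) / (17.91/√41) = 1.051
p-value = 0.2995

Since p-value > α = 0.1, we fail to reject H₀.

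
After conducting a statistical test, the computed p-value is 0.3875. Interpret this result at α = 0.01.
Since p = 0.3875 > α = 0.01, fail to reject H₀.
There is insufficient evidence to reject the null hypothesis; the result is not statistically significant at the 0.01 level.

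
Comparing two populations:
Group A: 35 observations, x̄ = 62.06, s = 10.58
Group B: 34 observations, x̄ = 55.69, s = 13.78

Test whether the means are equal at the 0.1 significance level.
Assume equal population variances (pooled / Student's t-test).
Student's two-sample t-test (equal variances):
H₀: μ₁ = μ₂
H₁: μ₁ ≠ μ₂
df = n₁ + n₂ - 2 = 67
Pooled variance s_p² = [(n₁-1)s₁² + (n₂-1)s₂²] / (n₁ + n₂ - 2) = [(34)(10.58²) + (33)(13.78²)] / 67 = 150.3307
SE = √(s_p²(1/n₁ + 1/n₂)) = √(150.3307 × (1/35 + 1/34)) = 2.9524
t = (x̄₁ - x̄₂) / SE = (62.06 - 55.69) / 2.9524 = 6.37 / 2.9524 = 2.158
p-value = 0.0346

Since p-value < α = 0.1, we reject H₀.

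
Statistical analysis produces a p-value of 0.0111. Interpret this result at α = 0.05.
Since p = 0.0111 < α = 0.05, reject H₀.
There is sufficient evidence to reject the null hypothesis; the result is statistically significant at the 0.05 level.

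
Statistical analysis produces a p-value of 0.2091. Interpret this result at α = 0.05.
Since p = 0.2091 > α = 0.05, fail to reject H₀.
There is insufficient evidence to reject the null hypothesis; the result is not statistically significant at the 0.05 level.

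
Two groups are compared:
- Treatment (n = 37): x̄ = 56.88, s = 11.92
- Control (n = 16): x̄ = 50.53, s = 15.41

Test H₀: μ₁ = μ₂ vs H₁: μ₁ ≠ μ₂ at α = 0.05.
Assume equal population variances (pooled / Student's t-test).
Student's two-sample t-test (equal variances):
H₀: μ₁ = μ₂
H₁: μ₁ ≠ μ₂
df = n₁ + n₂ - 2 = 51
Pooled variance s_p² = [(n₁-1)s₁² + (n₂-1)s₂²] / (n₁ + n₂ - 2) = [(36)(11.92²) + (15)(15.41²)] / 51 = 170.1398
SE = √(s_p²(1/n₁ + 1/n₂)) = √(170.1398 × (1/37 + 1/16)) = 3.9028
t = (x̄₁ - x̄₂) / SE = (56.88 - 50.53) / 3.9028 = 6.35 / 3.9028 = 1.627
p-value = 0.1099

Since p-value > α = 0.05, we fail to reject H₀.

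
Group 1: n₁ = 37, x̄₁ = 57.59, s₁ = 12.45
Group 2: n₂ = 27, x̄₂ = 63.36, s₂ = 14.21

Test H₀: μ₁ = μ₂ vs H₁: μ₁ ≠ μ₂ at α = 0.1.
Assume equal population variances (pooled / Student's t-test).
Student's two-sample t-test (equal variances):
H₀: μ₁ = μ₂
H₁: μ₁ ≠ μ₂
df = n₁ + n₂ - 2 = 62
Pooled variance s_p² = [(n₁-1)s₁² + (n₂-1)s₂²] / (n₁ + n₂ - 2) = [(36)(12.45²) + (26)(14.21²)] / 62 = 174.6793
SE = √(s_p²(1/n₁ + 1/n₂)) = √(174.6793 × (1/37 + 1/27)) = 3.3452
t = (x̄₁ - x̄₂) / SE = (57.59 - 63.36) / 3.3452 = -5.77 / 3.3452 = -1.725
p-value = 0.0895

Since p-value < α = 0.1, we reject H₀.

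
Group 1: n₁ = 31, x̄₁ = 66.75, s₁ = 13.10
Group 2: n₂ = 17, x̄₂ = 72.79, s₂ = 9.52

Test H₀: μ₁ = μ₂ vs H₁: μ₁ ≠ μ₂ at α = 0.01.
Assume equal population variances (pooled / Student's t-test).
Student's two-sample t-test (equal variances):
H₀: μ₁ = μ₂
H₁: μ₁ ≠ μ₂
df = n₁ + n₂ - 2 = 46
Pooled variance s_p² = [(n₁-1)s₁² + (n₂-1)s₂²] / (n₁ + n₂ - 2) = [(30)(13.10²) + (16)(9.52²)] / 46 = 143.4432
SE = √(s_p²(1/n₁ + 1/n₂)) = √(143.4432 × (1/31 + 1/17)) = 3.6146
t = (x̄₁ - x̄₂) / SE = (66.75 - 72.79) / 3.6146 = -6.04 / 3.6146 = -1.671
p-value = 0.1015

Since p-value > α = 0.01, we fail to reject H₀.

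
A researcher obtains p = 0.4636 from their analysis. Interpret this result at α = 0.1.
Since p = 0.4636 > α = 0.1, fail to reject H₀.
There is insufficient evidence to reject the null hypothesis; the result is not statistically significant at the 0.1 level.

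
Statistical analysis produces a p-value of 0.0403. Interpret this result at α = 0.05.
Since p = 0.0403 < α = 0.05, reject H₀.
There is sufficient evidence to reject the null hypothesis; the result is statistically significant at the 0.05 level.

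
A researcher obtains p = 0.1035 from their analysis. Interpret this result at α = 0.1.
Since p = 0.1035 > α = 0.1, fail to reject H₀.
There is insufficient evidence to reject the null hypothesis; the result is not statistically significant at the 0.1 level.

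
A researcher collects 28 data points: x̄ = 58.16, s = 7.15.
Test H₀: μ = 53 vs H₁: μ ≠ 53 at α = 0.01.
One-sample t-test:
H₀: μ = 53
H₁: μ ≠ 53
df = n - 1 = 27
t = (x̄ - μ₀) / (s/√n) = (58.16 - 53) / (7.15/√28) = 3.819
p-value = 0.0007

Since p-value < α = 0.01, we reject H₀.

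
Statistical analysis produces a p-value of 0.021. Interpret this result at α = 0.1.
Since p = 0.021 < α = 0.1, reject H₀.
There is sufficient evidence to reject the null hypothesis; the result is statistically significant at the 0.1 level.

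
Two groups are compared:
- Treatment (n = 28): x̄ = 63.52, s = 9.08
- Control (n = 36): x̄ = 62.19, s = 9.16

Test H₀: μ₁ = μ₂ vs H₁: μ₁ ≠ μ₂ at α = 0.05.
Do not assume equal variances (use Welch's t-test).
Welch's two-sample t-test:
H₀: μ₁ = μ₂
H₁: μ₁ ≠ μ₂
s₁²/n₁ = 9.08²/28 = 2.9445,  s₂²/n₂ = 9.16²/36 = 2.3307
SE = √(s₁²/n₁ + s₂²/n₂) = √(2.9445 + 2.3307) = 2.2968
df (Welch-Satterthwaite) = (s₁²/n₁ + s₂²/n₂)² / [(s₁²/n₁)²/(n₁-1) + (s₂²/n₂)²/(n₂-1)] ≈ 58.42
t = (x̄₁ - x̄₂) / SE = (63.52 - 62.19) / 2.2968 = 1.33 / 2.2968 = 0.579
p-value = 0.5648

Since p-value > α = 0.05, we fail to reject H₀.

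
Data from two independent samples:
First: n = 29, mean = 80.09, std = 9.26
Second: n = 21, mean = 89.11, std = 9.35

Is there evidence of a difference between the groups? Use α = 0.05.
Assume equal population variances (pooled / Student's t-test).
Student's two-sample t-test (equal variances):
H₀: μ₁ = μ₂
H₁: μ₁ ≠ μ₂
df = n₁ + n₂ - 2 = 48
Pooled variance s_p² = [(n₁-1)s₁² + (n₂-1)s₂²] / (n₁ + n₂ - 2) = [(28)(9.26²) + (20)(9.35²)] / 48 = 86.4455
SE = √(s_p²(1/n₁ + 1/n₂)) = √(86.4455 × (1/29 + 1/21)) = 2.6641
t = (x̄₁ - x̄₂) / SE = (80.09 - 89.11) / 2.6641 = -9.02 / 2.6641 = -3.386
p-value = 0.0014

Since p-value < α = 0.05, we reject H₀.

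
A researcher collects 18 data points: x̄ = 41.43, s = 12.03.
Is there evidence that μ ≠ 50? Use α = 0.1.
One-sample t-test:
H₀: μ = 50
H₁: μ ≠ 50
df = n - 1 = 17
t = (x̄ - μ₀) / (s/√n) = (41.43 - 50) / (12.03/√18) = -3.022
p-value = 0.0077

Since p-value < α = 0.1, we reject H₀.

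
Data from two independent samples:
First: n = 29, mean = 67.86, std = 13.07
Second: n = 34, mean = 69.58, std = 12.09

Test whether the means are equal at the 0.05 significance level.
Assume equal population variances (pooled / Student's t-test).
Student's two-sample t-test (equal variances):
H₀: μ₁ = μ₂
H₁: μ₁ ≠ μ₂
df = n₁ + n₂ - 2 = 61
Pooled variance s_p² = [(n₁-1)s₁² + (n₂-1)s₂²] / (n₁ + n₂ - 2) = [(28)(13.07²) + (33)(12.09²)] / 61 = 157.4860
SE = √(s_p²(1/n₁ + 1/n₂)) = √(157.4860 × (1/29 + 1/34)) = 3.1721
t = (x̄₁ - x̄₂) / SE = (67.86 - 69.58) / 3.1721 = -1.72 / 3.1721 = -0.542
p-value = 0.5896

Since p-value > α = 0.05, we fail to reject H₀.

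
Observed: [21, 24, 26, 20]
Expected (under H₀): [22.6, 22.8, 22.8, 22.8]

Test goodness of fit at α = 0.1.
Chi-square goodness of fit test:
H₀: observed counts match expected distribution
H₁: observed counts differ from expected distribution
df = k - 1 = 3
χ² = Σ(O - E)²/E
   = (21 - 22.6)²/22.6 + (24 - 22.8)²/22.8 + (26 - 22.8)²/22.8 + (20 - 22.8)²/22.8
   = 0.113 + 0.063 + 0.449 + 0.344
   = 0.97
p-value = 0.8087

Since p-value > α = 0.1, we fail to reject H₀.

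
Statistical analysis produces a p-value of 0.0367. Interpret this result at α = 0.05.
Since p = 0.0367 < α = 0.05, reject H₀.
There is sufficient evidence to reject the null hypothesis; the result is statistically significant at the 0.05 level.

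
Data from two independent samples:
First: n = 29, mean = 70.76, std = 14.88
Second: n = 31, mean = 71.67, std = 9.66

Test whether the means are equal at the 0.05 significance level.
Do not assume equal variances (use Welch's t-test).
Welch's two-sample t-test:
H₀: μ₁ = μ₂
H₁: μ₁ ≠ μ₂
s₁²/n₁ = 14.88²/29 = 7.6350,  s₂²/n₂ = 9.66²/31 = 3.0102
SE = √(s₁²/n₁ + s₂²/n₂) = √(7.6350 + 3.0102) = 3.2627
df (Welch-Satterthwaite) = (s₁²/n₁ + s₂²/n₂)² / [(s₁²/n₁)²/(n₁-1) + (s₂²/n₂)²/(n₂-1)] ≈ 47.53
t = (x̄₁ - x̄₂) / SE = (70.76 - 71.67) / 3.2627 = -0.91 / 3.2627 = -0.279
p-value = 0.7815

Since p-value > α = 0.05, we fail to reject H₀.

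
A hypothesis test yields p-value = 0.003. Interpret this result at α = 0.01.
Since p = 0.003 < α = 0.01, reject H₀.
There is sufficient evidence to reject the null hypothesis; the result is statistically significant at the 0.01 level.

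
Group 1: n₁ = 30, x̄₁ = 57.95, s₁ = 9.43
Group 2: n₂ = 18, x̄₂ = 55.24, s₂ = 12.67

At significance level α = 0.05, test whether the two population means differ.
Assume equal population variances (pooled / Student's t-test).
Student's two-sample t-test (equal variances):
H₀: μ₁ = μ₂
H₁: μ₁ ≠ μ₂
df = n₁ + n₂ - 2 = 46
Pooled variance s_p² = [(n₁-1)s₁² + (n₂-1)s₂²] / (n₁ + n₂ - 2) = [(29)(9.43²) + (17)(12.67²)] / 46 = 115.3872
SE = √(s_p²(1/n₁ + 1/n₂)) = √(115.3872 × (1/30 + 1/18)) = 3.2026
t = (x̄₁ - x̄₂) / SE = (57.95 - 55.24) / 3.2026 = 2.71 / 3.2026 = 0.846
p-value = 0.4018

Since p-value > α = 0.05, we fail to reject H₀.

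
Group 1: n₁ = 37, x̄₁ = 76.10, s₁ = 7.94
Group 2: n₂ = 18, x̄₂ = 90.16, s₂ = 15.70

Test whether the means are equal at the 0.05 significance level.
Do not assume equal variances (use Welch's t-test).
Welch's two-sample t-test:
H₀: μ₁ = μ₂
H₁: μ₁ ≠ μ₂
s₁²/n₁ = 7.94²/37 = 1.7039,  s₂²/n₂ = 15.70²/18 = 13.6939
SE = √(s₁²/n₁ + s₂²/n₂) = √(1.7039 + 13.6939) = 3.9240
df (Welch-Satterthwaite) = (s₁²/n₁ + s₂²/n₂)² / [(s₁²/n₁)²/(n₁-1) + (s₂²/n₂)²/(n₂-1)] ≈ 21.34
t = (x̄₁ - x̄₂) / SE = (76.10 - 90.16) / 3.9240 = -14.06 / 3.9240 = -3.583
p-value = 0.0017

Since p-value < α = 0.05, we reject H₀.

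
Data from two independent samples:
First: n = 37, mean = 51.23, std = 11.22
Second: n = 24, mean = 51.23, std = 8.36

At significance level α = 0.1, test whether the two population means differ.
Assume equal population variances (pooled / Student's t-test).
Student's two-sample t-test (equal variances):
H₀: μ₁ = μ₂
H₁: μ₁ ≠ μ₂
df = n₁ + n₂ - 2 = 59
Pooled variance s_p² = [(n₁-1)s₁² + (n₂-1)s₂²] / (n₁ + n₂ - 2) = [(36)(11.22²) + (23)(8.36²)] / 59 = 104.0584
SE = √(s_p²(1/n₁ + 1/n₂)) = √(104.0584 × (1/37 + 1/24)) = 2.6736
t = (x̄₁ - x̄₂) / SE = (51.23 - 51.23) / 2.6736 = 0.00 / 2.6736 = 0.000
p-value = 1.0000

Since p-value > α = 0.1, we fail to reject H₀.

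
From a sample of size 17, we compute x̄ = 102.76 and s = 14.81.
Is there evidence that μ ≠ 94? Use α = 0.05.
One-sample t-test:
H₀: μ = 94
H₁: μ ≠ 94
df = n - 1 = 16
t = (x̄ - μ₀) / (s/√n) = (102.76 - 94) / (14.81/√17) = 2.439
p-value = 0.0268

Since p-value < α = 0.05, we reject H₀.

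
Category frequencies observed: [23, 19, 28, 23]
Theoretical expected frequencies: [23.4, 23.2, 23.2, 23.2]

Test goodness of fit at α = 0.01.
Chi-square goodness of fit test:
H₀: observed counts match expected distribution
H₁: observed counts differ from expected distribution
df = k - 1 = 3
χ² = Σ(O - E)²/E
   = (23 - 23.4)²/23.4 + (19 - 23.2)²/23.2 + (28 - 23.2)²/23.2 + (23 - 23.2)²/23.2
   = 0.007 + 0.760 + 0.993 + 0.002
   = 1.76
p-value = 0.6232

Since p-value > α = 0.01, we fail to reject H₀.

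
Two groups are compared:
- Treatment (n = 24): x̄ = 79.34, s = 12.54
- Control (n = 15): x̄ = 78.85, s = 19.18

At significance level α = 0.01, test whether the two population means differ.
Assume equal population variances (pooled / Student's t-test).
Student's two-sample t-test (equal variances):
H₀: μ₁ = μ₂
H₁: μ₁ ≠ μ₂
df = n₁ + n₂ - 2 = 37
Pooled variance s_p² = [(n₁-1)s₁² + (n₂-1)s₂²] / (n₁ + n₂ - 2) = [(23)(12.54²) + (14)(19.18²)] / 37 = 236.9460
SE = √(s_p²(1/n₁ + 1/n₂)) = √(236.9460 × (1/24 + 1/15)) = 5.0665
t = (x̄₁ - x̄₂) / SE = (79.34 - 78.85) / 5.0665 = 0.49 / 5.0665 = 0.097
p-value = 0.9235

Since p-value > α = 0.01, we fail to reject H₀.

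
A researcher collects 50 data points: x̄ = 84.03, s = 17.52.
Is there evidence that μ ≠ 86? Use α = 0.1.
One-sample t-test:
H₀: μ = 86
H₁: μ ≠ 86
df = n - 1 = 49
t = (x̄ - μ₀) / (s/√n) = (84.03 - 86) / (17.52/√50) = -0.795
p-value = 0.4304

Since p-value > α = 0.1, we fail to reject H₀.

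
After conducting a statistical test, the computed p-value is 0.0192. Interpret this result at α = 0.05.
Since p = 0.0192 < α = 0.05, reject H₀.
There is sufficient evidence to reject the null hypothesis; the result is statistically significant at the 0.05 level.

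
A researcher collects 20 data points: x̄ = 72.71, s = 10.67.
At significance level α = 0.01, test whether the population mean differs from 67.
One-sample t-test:
H₀: μ = 67
H₁: μ ≠ 67
df = n - 1 = 19
t = (x̄ - μ₀) / (s/√n) = (72.71 - 67) / (10.67/√20) = 2.393
p-value = 0.0272

Since p-value > α = 0.01, we fail to reject H₀.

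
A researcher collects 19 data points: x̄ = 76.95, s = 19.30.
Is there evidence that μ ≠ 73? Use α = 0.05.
One-sample t-test:
H₀: μ = 73
H₁: μ ≠ 73
df = n - 1 = 18
t = (x̄ - μ₀) / (s/√n) = (76.95 - 73) / (19.30/√19) = 0.892
p-value = 0.3841

Since p-value > α = 0.05, we fail to reject H₀.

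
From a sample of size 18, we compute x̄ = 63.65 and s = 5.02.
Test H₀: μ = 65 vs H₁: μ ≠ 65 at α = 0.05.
One-sample t-test:
H₀: μ = 65
H₁: μ ≠ 65
df = n - 1 = 17
t = (x̄ - μ₀) / (s/√n) = (63.65 - 65) / (5.02/√18) = -1.141
p-value = 0.2697

Since p-value > α = 0.05, we fail to reject H₀.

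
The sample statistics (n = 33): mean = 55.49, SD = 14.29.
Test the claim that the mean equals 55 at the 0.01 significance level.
One-sample t-test:
H₀: μ = 55
H₁: μ ≠ 55
df = n - 1 = 32
t = (x̄ - μ₀) / (s/√n) = (55.49 - 55) / (14.29/√33) = 0.197
p-value = 0.8451

Since p-value > α = 0.01, we fail to reject H₀.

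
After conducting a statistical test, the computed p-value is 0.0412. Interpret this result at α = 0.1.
Since p = 0.0412 < α = 0.1, reject H₀.
There is sufficient evidence to reject the null hypothesis; the result is statistically significant at the 0.1 level.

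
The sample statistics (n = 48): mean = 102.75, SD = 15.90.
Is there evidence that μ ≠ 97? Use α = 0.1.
One-sample t-test:
H₀: μ = 97
H₁: μ ≠ 97
df = n - 1 = 47
t = (x̄ - μ₀) / (s/√n) = (102.75 - 97) / (15.90/√48) = 2.505
p-value = 0.0158

Since p-value < α = 0.1, we reject H₀.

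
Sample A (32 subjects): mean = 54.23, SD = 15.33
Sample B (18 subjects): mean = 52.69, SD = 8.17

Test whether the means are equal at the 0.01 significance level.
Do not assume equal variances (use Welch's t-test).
Welch's two-sample t-test:
H₀: μ₁ = μ₂
H₁: μ₁ ≠ μ₂
s₁²/n₁ = 15.33²/32 = 7.3440,  s₂²/n₂ = 8.17²/18 = 3.7083
SE = √(s₁²/n₁ + s₂²/n₂) = √(7.3440 + 3.7083) = 3.3245
df (Welch-Satterthwaite) = (s₁²/n₁ + s₂²/n₂)² / [(s₁²/n₁)²/(n₁-1) + (s₂²/n₂)²/(n₂-1)] ≈ 47.93
t = (x̄₁ - x̄₂) / SE = (54.23 - 52.69) / 3.3245 = 1.54 / 3.3245 = 0.463
p-value = 0.6453

Since p-value > α = 0.01, we fail to reject H₀.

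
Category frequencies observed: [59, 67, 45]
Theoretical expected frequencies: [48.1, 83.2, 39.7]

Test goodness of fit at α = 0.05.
Chi-square goodness of fit test:
H₀: observed counts match expected distribution
H₁: observed counts differ from expected distribution
df = k - 1 = 2
χ² = Σ(O - E)²/E
   = (59 - 48.1)²/48.1 + (67 - 83.2)²/83.2 + (45 - 39.7)²/39.7
   = 2.470 + 3.154 + 0.708
   = 6.33
p-value = 0.0422

Since p-value < α = 0.05, we reject H₀.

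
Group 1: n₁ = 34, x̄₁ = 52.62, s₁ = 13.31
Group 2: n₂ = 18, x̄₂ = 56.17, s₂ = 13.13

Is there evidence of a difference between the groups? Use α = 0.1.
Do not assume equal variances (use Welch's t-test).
Welch's two-sample t-test:
H₀: μ₁ = μ₂
H₁: μ₁ ≠ μ₂
s₁²/n₁ = 13.31²/34 = 5.2105,  s₂²/n₂ = 13.13²/18 = 9.5776
SE = √(s₁²/n₁ + s₂²/n₂) = √(5.2105 + 9.5776) = 3.8455
df (Welch-Satterthwaite) = (s₁²/n₁ + s₂²/n₂)² / [(s₁²/n₁)²/(n₁-1) + (s₂²/n₂)²/(n₂-1)] ≈ 35.17
t = (x̄₁ - x̄₂) / SE = (52.62 - 56.17) / 3.8455 = -3.55 / 3.8455 = -0.923
p-value = 0.3622

Since p-value > α = 0.1, we fail to reject H₀.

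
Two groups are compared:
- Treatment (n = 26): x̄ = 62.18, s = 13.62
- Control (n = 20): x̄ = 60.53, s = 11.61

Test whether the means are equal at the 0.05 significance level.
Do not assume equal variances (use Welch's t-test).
Welch's two-sample t-test:
H₀: μ₁ = μ₂
H₁: μ₁ ≠ μ₂
s₁²/n₁ = 13.62²/26 = 7.1348,  s₂²/n₂ = 11.61²/20 = 6.7396
SE = √(s₁²/n₁ + s₂²/n₂) = √(7.1348 + 6.7396) = 3.7248
df (Welch-Satterthwaite) = (s₁²/n₁ + s₂²/n₂)² / [(s₁²/n₁)²/(n₁-1) + (s₂²/n₂)²/(n₂-1)] ≈ 43.48
t = (x̄₁ - x̄₂) / SE = (62.18 - 60.53) / 3.7248 = 1.65 / 3.7248 = 0.443
p-value = 0.6600

Since p-value > α = 0.05, we fail to reject H₀.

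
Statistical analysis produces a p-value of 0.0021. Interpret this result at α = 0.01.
Since p = 0.0021 < α = 0.01, reject H₀.
There is sufficient evidence to reject the null hypothesis; the result is statistically significant at the 0.01 level.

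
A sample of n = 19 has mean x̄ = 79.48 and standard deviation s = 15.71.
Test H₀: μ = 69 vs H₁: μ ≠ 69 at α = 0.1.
One-sample t-test:
H₀: μ = 69
H₁: μ ≠ 69
df = n - 1 = 18
t = (x̄ - μ₀) / (s/√n) = (79.48 - 69) / (15.71/√19) = 2.908
p-value = 0.0094

Since p-value < α = 0.1, we reject H₀.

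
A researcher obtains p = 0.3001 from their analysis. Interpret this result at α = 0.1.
Since p = 0.3001 > α = 0.1, fail to reject H₀.
There is insufficient evidence to reject the null hypothesis; the result is not statistically significant at the 0.1 level.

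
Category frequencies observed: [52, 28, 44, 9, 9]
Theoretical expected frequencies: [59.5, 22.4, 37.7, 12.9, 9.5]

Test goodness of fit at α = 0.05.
Chi-square goodness of fit test:
H₀: observed counts match expected distribution
H₁: observed counts differ from expected distribution
df = k - 1 = 4
χ² = Σ(O - E)²/E
   = (52 - 59.5)²/59.5 + (28 - 22.4)²/22.4 + (44 - 37.7)²/37.7 + (9 - 12.9)²/12.9 + (9 - 9.5)²/9.5
   = 0.945 + 1.400 + 1.053 + 1.179 + 0.026
   = 4.60
p-value = 0.3304

Since p-value > α = 0.05, we fail to reject H₀.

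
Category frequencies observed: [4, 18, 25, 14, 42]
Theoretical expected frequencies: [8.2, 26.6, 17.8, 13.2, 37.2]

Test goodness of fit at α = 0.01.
Chi-square goodness of fit test:
H₀: observed counts match expected distribution
H₁: observed counts differ from expected distribution
df = k - 1 = 4
χ² = Σ(O - E)²/E
   = (4 - 8.2)²/8.2 + (18 - 26.6)²/26.6 + (25 - 17.8)²/17.8 + (14 - 13.2)²/13.2 + (42 - 37.2)²/37.2
   = 2.151 + 2.780 + 2.912 + 0.048 + 0.619
   = 8.51
p-value = 0.0745

Since p-value > α = 0.01, we fail to reject H₀.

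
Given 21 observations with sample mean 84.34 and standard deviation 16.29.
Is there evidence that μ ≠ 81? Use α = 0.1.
One-sample t-test:
H₀: μ = 81
H₁: μ ≠ 81
df = n - 1 = 20
t = (x̄ - μ₀) / (s/√n) = (84.34 - 81) / (16.29/√21) = 0.940
p-value = 0.3586

Since p-value > α = 0.1, we fail to reject H₀.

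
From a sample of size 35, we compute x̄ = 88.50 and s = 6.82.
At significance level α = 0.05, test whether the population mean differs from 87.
One-sample t-test:
H₀: μ = 87
H₁: μ ≠ 87
df = n - 1 = 34
t = (x̄ - μ₀) / (s/√n) = (88.50 - 87) / (6.82/√35) = 1.301
p-value = 0.2019

Since p-value > α = 0.05, we fail to reject H₀.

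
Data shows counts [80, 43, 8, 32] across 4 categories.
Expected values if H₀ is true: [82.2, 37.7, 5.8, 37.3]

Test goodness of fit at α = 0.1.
Chi-square goodness of fit test:
H₀: observed counts match expected distribution
H₁: observed counts differ from expected distribution
df = k - 1 = 3
χ² = Σ(O - E)²/E
   = (80 - 82.2)²/82.2 + (43 - 37.7)²/37.7 + (8 - 5.8)²/5.8 + (32 - 37.3)²/37.3
   = 0.059 + 0.745 + 0.834 + 0.753
   = 2.39
p-value = 0.4952

Since p-value > α = 0.1, we fail to reject H₀.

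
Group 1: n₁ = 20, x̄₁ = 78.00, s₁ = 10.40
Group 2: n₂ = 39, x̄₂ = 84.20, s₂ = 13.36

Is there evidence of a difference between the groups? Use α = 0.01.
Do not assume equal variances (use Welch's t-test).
Welch's two-sample t-test:
H₀: μ₁ = μ₂
H₁: μ₁ ≠ μ₂
s₁²/n₁ = 10.40²/20 = 5.4080,  s₂²/n₂ = 13.36²/39 = 4.5767
SE = √(s₁²/n₁ + s₂²/n₂) = √(5.4080 + 4.5767) = 3.1599
df (Welch-Satterthwaite) = (s₁²/n₁ + s₂²/n₂)² / [(s₁²/n₁)²/(n₁-1) + (s₂²/n₂)²/(n₂-1)] ≈ 47.69
t = (x̄₁ - x̄₂) / SE = (78.00 - 84.20) / 3.1599 = -6.20 / 3.1599 = -1.962
p-value = 0.0556

Since p-value > α = 0.01, we fail to reject H₀.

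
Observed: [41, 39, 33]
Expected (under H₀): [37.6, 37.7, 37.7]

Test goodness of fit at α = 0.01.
Chi-square goodness of fit test:
H₀: observed counts match expected distribution
H₁: observed counts differ from expected distribution
df = k - 1 = 2
χ² = Σ(O - E)²/E
   = (41 - 37.6)²/37.6 + (39 - 37.7)²/37.7 + (33 - 37.7)²/37.7
   = 0.307 + 0.045 + 0.586
   = 0.94
p-value = 0.6256

Since p-value > α = 0.01, we fail to reject H₀.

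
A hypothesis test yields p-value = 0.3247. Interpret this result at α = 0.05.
Since p = 0.3247 > α = 0.05, fail to reject H₀.
There is insufficient evidence to reject the null hypothesis; the result is not statistically significant at the 0.05 level.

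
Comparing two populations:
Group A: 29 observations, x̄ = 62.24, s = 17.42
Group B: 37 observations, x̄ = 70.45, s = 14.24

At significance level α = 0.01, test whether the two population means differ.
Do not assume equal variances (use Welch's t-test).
Welch's two-sample t-test:
H₀: μ₁ = μ₂
H₁: μ₁ ≠ μ₂
s₁²/n₁ = 17.42²/29 = 10.4640,  s₂²/n₂ = 14.24²/37 = 5.4805
SE = √(s₁²/n₁ + s₂²/n₂) = √(10.4640 + 5.4805) = 3.9931
df (Welch-Satterthwaite) = (s₁²/n₁ + s₂²/n₂)² / [(s₁²/n₁)²/(n₁-1) + (s₂²/n₂)²/(n₂-1)] ≈ 53.58
t = (x̄₁ - x̄₂) / SE = (62.24 - 70.45) / 3.9931 = -8.21 / 3.9931 = -2.056
p-value = 0.0447

Since p-value > α = 0.01, we fail to reject H₀.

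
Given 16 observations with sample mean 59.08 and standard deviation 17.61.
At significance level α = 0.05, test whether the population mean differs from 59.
One-sample t-test:
H₀: μ = 59
H₁: μ ≠ 59
df = n - 1 = 15
t = (x̄ - μ₀) / (s/√n) = (59.08 - 59) / (17.61/√16) = 0.018
p-value = 0.9857

Since p-value > α = 0.05, we fail to reject H₀.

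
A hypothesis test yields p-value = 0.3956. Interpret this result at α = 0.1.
Since p = 0.3956 > α = 0.1, fail to reject H₀.
There is insufficient evidence to reject the null hypothesis; the result is not statistically significant at the 0.1 level.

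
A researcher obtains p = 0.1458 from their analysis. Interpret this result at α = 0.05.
Since p = 0.1458 > α = 0.05, fail to reject H₀.
There is insufficient evidence to reject the null hypothesis; the result is not statistically significant at the 0.05 level.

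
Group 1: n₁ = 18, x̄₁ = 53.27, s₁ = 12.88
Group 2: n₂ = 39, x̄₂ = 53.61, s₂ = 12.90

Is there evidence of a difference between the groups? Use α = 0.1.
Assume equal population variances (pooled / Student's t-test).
Student's two-sample t-test (equal variances):
H₀: μ₁ = μ₂
H₁: μ₁ ≠ μ₂
df = n₁ + n₂ - 2 = 55
Pooled variance s_p² = [(n₁-1)s₁² + (n₂-1)s₂²] / (n₁ + n₂ - 2) = [(17)(12.88²) + (38)(12.90²)] / 55 = 166.2506
SE = √(s_p²(1/n₁ + 1/n₂)) = √(166.2506 × (1/18 + 1/39)) = 3.6741
t = (x̄₁ - x̄₂) / SE = (53.27 - 53.61) / 3.6741 = -0.34 / 3.6741 = -0.093
p-value = 0.9266

Since p-value > α = 0.1, we fail to reject H₀.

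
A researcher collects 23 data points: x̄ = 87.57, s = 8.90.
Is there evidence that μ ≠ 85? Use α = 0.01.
One-sample t-test:
H₀: μ = 85
H₁: μ ≠ 85
df = n - 1 = 22
t = (x̄ - μ₀) / (s/√n) = (87.57 - 85) / (8.90/√23) = 1.385
p-value = 0.1800

Since p-value > α = 0.01, we fail to reject H₀.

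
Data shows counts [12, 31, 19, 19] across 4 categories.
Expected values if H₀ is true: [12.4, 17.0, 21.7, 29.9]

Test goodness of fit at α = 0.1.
Chi-square goodness of fit test:
H₀: observed counts match expected distribution
H₁: observed counts differ from expected distribution
df = k - 1 = 3
χ² = Σ(O - E)²/E
   = (12 - 12.4)²/12.4 + (31 - 17.0)²/17.0 + (19 - 21.7)²/21.7 + (19 - 29.9)²/29.9
   = 0.013 + 11.529 + 0.336 + 3.974
   = 15.85
p-value = 0.0012

Since p-value < α = 0.1, we reject H₀.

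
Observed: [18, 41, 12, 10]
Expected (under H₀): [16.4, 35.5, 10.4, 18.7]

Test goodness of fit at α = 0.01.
Chi-square goodness of fit test:
H₀: observed counts match expected distribution
H₁: observed counts differ from expected distribution
df = k - 1 = 3
χ² = Σ(O - E)²/E
   = (18 - 16.4)²/16.4 + (41 - 35.5)²/35.5 + (12 - 10.4)²/10.4 + (10 - 18.7)²/18.7
   = 0.156 + 0.852 + 0.246 + 4.048
   = 5.30
p-value = 0.1510

Since p-value > α = 0.01, we fail to reject H₀.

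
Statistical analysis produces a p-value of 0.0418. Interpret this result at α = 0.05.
Since p = 0.0418 < α = 0.05, reject H₀.
There is sufficient evidence to reject the null hypothesis; the result is statistically significant at the 0.05 level.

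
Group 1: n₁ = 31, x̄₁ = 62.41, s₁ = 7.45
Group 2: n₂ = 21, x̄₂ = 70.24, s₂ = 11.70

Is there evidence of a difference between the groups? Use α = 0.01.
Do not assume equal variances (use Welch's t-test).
Welch's two-sample t-test:
H₀: μ₁ = μ₂
H₁: μ₁ ≠ μ₂
s₁²/n₁ = 7.45²/31 = 1.7904,  s₂²/n₂ = 11.70²/21 = 6.5186
SE = √(s₁²/n₁ + s₂²/n₂) = √(1.7904 + 6.5186) = 2.8825
df (Welch-Satterthwaite) = (s₁²/n₁ + s₂²/n₂)² / [(s₁²/n₁)²/(n₁-1) + (s₂²/n₂)²/(n₂-1)] ≈ 30.94
t = (x̄₁ - x̄₂) / SE = (62.41 - 70.24) / 2.8825 = -7.83 / 2.8825 = -2.716
p-value = 0.0107

Since p-value > α = 0.01, we fail to reject H₀.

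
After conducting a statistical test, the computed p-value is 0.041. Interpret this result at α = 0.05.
Since p = 0.041 < α = 0.05, reject H₀.
There is sufficient evidence to reject the null hypothesis; the result is statistically significant at the 0.05 level.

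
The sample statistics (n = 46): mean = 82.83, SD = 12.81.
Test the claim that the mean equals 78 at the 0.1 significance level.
One-sample t-test:
H₀: μ = 78
H₁: μ ≠ 78
df = n - 1 = 45
t = (x̄ - μ₀) / (s/√n) = (82.83 - 78) / (12.81/√46) = 2.557
p-value = 0.0140

Since p-value < α = 0.1, we reject H₀.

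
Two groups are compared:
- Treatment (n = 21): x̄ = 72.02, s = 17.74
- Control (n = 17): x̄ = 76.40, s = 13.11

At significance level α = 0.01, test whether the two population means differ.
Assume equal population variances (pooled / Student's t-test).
Student's two-sample t-test (equal variances):
H₀: μ₁ = μ₂
H₁: μ₁ ≠ μ₂
df = n₁ + n₂ - 2 = 36
Pooled variance s_p² = [(n₁-1)s₁² + (n₂-1)s₂²] / (n₁ + n₂ - 2) = [(20)(17.74²) + (16)(13.11²)] / 36 = 251.2252
SE = √(s_p²(1/n₁ + 1/n₂)) = √(251.2252 × (1/21 + 1/17)) = 5.1712
t = (x̄₁ - x̄₂) / SE = (72.02 - 76.40) / 5.1712 = -4.38 / 5.1712 = -0.847
p-value = 0.4026

Since p-value > α = 0.01, we fail to reject H₀.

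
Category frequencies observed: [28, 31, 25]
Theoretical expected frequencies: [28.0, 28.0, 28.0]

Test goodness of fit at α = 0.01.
Chi-square goodness of fit test:
H₀: observed counts match expected distribution
H₁: observed counts differ from expected distribution
df = k - 1 = 2
χ² = Σ(O - E)²/E
   = (28 - 28.0)²/28.0 + (31 - 28.0)²/28.0 + (25 - 28.0)²/28.0
   = 0.000 + 0.321 + 0.321
   = 0.64
p-value = 0.7251

Since p-value > α = 0.01, we fail to reject H₀.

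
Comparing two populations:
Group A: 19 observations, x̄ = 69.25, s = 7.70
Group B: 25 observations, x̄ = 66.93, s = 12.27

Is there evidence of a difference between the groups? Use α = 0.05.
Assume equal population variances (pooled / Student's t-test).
Student's two-sample t-test (equal variances):
H₀: μ₁ = μ₂
H₁: μ₁ ≠ μ₂
df = n₁ + n₂ - 2 = 42
Pooled variance s_p² = [(n₁-1)s₁² + (n₂-1)s₂²] / (n₁ + n₂ - 2) = [(18)(7.70²) + (24)(12.27²)] / 42 = 111.4402
SE = √(s_p²(1/n₁ + 1/n₂)) = √(111.4402 × (1/19 + 1/25)) = 3.2129
t = (x̄₁ - x̄₂) / SE = (69.25 - 66.93) / 3.2129 = 2.32 / 3.2129 = 0.722
p-value = 0.4742

Since p-value > α = 0.05, we fail to reject H₀.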